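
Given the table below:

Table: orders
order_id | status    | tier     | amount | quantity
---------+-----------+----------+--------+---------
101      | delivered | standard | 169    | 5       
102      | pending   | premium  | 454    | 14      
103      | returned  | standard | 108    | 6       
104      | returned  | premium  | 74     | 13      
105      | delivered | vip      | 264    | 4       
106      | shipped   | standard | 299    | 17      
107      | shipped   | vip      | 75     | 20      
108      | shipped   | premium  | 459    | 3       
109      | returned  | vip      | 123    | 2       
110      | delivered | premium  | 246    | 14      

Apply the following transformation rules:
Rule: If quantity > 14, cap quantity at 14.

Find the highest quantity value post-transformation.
14

Step 1: Original maximum quantity = 20
Step 2: Apply cap at 14
Step 3: 2 records had quantity > 14 and were capped
Step 4: Maximum after transformation = 14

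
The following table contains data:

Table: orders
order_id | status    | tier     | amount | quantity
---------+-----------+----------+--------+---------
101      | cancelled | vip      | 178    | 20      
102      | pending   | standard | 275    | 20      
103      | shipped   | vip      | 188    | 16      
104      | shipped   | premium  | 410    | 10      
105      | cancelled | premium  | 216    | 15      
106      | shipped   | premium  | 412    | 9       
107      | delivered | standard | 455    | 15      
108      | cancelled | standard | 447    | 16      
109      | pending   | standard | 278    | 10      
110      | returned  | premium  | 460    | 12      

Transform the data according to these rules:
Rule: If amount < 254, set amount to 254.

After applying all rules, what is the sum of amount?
3499

Step 1: 3 records have amount < 254
Step 2: These records originally summed to 582
Step 3: After setting to minimum: 3 × 254 = 762
Step 4: Unaffected records sum: 2737
Step 5: Final sum = 762 + 2737 = 3499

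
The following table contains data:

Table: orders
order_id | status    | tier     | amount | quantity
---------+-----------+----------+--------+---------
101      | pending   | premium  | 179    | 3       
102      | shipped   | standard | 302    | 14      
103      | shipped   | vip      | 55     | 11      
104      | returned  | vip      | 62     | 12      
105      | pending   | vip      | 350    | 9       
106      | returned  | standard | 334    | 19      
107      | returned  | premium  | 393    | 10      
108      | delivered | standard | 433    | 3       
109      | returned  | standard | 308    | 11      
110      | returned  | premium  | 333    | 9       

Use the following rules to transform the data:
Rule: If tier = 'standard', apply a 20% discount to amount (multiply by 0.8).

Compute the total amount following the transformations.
2473.6

Step 1: Records with tier = 'standard' have total amount = 1377
Step 2: Apply multiplier: 1377 × 0.8 = 1101.6
Step 3: Other records total: 1372
Step 4: Final sum = 1101.6 + 1372 = 2473.6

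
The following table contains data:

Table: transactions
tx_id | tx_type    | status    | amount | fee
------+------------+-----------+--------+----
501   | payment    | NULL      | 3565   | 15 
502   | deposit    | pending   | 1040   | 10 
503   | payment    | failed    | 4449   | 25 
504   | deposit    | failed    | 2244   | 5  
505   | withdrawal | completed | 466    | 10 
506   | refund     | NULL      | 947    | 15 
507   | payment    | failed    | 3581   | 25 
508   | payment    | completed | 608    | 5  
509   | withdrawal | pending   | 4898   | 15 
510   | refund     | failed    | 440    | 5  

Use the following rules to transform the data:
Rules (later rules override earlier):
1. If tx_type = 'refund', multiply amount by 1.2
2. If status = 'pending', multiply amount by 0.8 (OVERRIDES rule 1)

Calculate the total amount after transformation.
21327.8

Step 1: Rule 2 takes priority for records with status = 'pending'
  - 2 records: 5938 × 0.8 = 4750.4
Step 2: Rule 1 applies to remaining records with tx_type = 'refund'
  - 2 records: 1387 × 1.2 = 1664.4
Step 3: Other records unchanged: 14913
Step 4: Final sum = 4750.4 + 1664.4 + 14913 = 21327.8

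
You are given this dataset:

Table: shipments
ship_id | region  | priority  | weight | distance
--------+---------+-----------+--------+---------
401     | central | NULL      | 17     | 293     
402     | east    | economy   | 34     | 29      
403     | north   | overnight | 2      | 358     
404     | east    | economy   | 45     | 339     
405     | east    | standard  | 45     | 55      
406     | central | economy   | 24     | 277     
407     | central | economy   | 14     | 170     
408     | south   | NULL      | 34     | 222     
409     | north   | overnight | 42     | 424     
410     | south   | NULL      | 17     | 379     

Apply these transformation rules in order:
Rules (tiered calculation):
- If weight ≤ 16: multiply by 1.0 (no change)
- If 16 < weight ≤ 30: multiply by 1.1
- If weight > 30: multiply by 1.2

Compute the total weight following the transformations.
319.8

Step 1: Tier 1 (weight ≤ 16): 2 records, sum = 16 × 1.0 = 16.0
Step 2: Tier 2 (16 < weight ≤ 30): 3 records, sum = 58 × 1.1 = 63.8
Step 3: Tier 3 (weight > 30): 5 records, sum = 200 × 1.2 = 240.0
Step 4: Final sum = 16.0 + 63.8 + 240.0 = 319.8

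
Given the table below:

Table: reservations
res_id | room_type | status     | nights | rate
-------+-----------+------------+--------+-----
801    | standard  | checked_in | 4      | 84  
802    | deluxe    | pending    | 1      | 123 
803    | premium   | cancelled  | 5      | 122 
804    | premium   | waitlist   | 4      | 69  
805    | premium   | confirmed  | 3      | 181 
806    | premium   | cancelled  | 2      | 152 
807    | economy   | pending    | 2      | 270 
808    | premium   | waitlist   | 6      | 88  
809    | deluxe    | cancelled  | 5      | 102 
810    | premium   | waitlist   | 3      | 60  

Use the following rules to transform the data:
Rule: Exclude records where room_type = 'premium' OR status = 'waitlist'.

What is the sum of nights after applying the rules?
12

Step 1: Find records where room_type = 'premium' OR status = 'waitlist'
Step 2: 6 records match, summing to 23
Step 3: Original sum: 35
Step 4: Remaining sum = 35 - 23 = 12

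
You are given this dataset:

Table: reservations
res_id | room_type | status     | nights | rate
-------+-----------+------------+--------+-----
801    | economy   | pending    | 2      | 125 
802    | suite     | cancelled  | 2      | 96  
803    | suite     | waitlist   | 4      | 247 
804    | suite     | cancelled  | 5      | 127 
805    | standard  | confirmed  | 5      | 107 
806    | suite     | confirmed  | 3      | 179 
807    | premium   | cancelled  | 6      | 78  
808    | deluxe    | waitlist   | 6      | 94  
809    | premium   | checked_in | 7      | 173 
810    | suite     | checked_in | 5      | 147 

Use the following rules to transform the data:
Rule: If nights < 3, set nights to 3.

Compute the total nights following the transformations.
47

Step 1: 2 records have nights < 3
Step 2: These records originally summed to 4
Step 3: After setting to minimum: 2 × 3 = 6
Step 4: Unaffected records sum: 41
Step 5: Final sum = 6 + 41 = 47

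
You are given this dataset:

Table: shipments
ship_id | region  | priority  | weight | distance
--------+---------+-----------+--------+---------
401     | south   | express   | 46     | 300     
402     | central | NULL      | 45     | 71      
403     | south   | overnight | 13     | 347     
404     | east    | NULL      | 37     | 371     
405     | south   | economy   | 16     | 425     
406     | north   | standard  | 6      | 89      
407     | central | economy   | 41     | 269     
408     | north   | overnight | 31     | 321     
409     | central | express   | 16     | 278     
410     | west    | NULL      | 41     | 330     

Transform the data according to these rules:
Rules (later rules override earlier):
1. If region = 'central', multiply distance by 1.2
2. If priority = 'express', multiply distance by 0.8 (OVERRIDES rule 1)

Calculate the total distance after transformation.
2753.4

Step 1: Rule 2 takes priority for records with priority = 'express'
  - 2 records: 578 × 0.8 = 462.4
Step 2: Rule 1 applies to remaining records with region = 'central'
  - 2 records: 340 × 1.2 = 408.0
Step 3: Other records unchanged: 1883
Step 4: Final sum = 462.4 + 408.0 + 1883 = 2753.4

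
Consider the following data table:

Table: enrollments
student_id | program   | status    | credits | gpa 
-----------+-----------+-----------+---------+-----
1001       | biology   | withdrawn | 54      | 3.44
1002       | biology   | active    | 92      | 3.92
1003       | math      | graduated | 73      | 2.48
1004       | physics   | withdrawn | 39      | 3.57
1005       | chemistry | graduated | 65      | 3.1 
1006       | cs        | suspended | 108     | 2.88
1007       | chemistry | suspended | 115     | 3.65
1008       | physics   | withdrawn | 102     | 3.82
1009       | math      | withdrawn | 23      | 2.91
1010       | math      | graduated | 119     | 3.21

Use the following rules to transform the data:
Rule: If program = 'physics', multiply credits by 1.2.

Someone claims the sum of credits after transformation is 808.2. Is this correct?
No, the correct result is 818.2.

Step 1: Calculate the correct sum after transformation
Step 2: Apply multiplier 1.2 to records where program = 'physics'
Step 3: Correct result = 818.2
Step 4: Claimed result = 808.2
Step 5: 818.2 ≠ 808.2
Conclusion: The claimed result is incorrect. The correct answer is 818.2.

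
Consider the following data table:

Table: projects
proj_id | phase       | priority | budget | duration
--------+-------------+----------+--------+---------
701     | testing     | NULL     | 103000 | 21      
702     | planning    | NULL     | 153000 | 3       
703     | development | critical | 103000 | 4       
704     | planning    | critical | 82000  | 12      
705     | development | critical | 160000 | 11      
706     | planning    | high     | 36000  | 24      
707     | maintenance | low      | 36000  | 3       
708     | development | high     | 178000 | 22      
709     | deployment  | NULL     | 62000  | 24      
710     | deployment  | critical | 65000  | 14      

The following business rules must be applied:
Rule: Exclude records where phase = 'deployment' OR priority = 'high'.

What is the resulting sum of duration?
54

Step 1: Find records where phase = 'deployment' OR priority = 'high'
Step 2: 4 records match, summing to 84
Step 3: Original sum: 138
Step 4: Remaining sum = 138 - 84 = 54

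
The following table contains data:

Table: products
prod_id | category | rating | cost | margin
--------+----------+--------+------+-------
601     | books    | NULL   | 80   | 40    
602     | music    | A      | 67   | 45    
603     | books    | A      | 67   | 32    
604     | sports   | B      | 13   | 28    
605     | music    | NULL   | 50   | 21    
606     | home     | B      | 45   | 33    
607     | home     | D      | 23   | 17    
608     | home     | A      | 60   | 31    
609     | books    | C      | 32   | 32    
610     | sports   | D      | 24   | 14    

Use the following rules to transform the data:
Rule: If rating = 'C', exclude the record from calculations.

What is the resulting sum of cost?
429

Step 1: Identify records where rating = 'C'
Step 2: The excluded records sum to 32
Step 3: Original total cost = 461
Step 4: Remaining total = 461 - 32 = 429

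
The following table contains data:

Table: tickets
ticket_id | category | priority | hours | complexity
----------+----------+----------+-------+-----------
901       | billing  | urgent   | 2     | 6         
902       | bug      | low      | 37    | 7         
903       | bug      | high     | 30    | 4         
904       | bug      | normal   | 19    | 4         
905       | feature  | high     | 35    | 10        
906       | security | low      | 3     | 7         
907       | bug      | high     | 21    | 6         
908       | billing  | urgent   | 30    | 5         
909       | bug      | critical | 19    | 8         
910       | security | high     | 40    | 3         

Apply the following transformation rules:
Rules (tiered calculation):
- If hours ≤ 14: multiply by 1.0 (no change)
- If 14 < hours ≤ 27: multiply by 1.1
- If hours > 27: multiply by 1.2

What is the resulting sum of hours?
276.3

Step 1: Tier 1 (hours ≤ 14): 2 records, sum = 5 × 1.0 = 5.0
Step 2: Tier 2 (14 < hours ≤ 27): 3 records, sum = 59 × 1.1 = 64.9
Step 3: Tier 3 (hours > 27): 5 records, sum = 172 × 1.2 = 206.4
Step 4: Final sum = 5.0 + 64.9 + 206.4 = 276.3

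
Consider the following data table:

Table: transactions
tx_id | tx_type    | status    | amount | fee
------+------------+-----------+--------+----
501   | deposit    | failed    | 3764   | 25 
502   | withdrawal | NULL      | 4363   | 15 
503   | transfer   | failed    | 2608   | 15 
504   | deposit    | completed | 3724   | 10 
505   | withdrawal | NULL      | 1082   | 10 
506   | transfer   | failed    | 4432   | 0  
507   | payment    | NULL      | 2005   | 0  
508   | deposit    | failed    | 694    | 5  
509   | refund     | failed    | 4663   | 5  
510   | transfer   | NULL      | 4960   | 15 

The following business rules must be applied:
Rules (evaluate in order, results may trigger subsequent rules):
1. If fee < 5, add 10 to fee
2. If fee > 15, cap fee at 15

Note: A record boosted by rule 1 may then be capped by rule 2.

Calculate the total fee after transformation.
110

Step 1: Apply rule 1 to records with fee < 5
  - 2 records get bonus of 10
  - Of these, 0 records then exceed 15 and get capped
Step 2: Apply rule 2 to records with fee > 15
  - 1 records (original) are capped
Step 3: Calculate final sum = 110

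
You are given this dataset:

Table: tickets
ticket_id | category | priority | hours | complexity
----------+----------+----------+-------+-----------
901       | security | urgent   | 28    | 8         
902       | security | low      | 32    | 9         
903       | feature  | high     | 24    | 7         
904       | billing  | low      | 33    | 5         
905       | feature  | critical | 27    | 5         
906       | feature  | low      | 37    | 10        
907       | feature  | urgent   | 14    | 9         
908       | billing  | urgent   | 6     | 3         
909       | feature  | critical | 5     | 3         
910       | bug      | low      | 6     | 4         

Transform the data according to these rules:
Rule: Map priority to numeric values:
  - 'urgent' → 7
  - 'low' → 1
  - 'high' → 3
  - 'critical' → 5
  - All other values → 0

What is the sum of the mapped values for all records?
38

Step 1: Apply mapping to each record
Step 2: Count by status:
  'urgent': 3 records × 7 = 21
  'low': 4 records × 1 = 4
  'high': 1 records × 3 = 3
  'critical': 2 records × 5 = 10
Step 3: Sum all mapped values = 38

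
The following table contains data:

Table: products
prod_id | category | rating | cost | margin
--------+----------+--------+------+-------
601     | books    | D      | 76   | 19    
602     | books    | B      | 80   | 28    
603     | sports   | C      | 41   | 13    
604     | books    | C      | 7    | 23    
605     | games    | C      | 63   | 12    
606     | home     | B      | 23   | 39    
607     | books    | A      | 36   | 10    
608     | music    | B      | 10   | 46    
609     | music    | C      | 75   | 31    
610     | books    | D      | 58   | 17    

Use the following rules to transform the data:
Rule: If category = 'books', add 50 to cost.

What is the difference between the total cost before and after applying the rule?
250

Step 1: Original sum of cost = 469
Step 2: 5 records have category = 'books'
Step 3: Each affected record changes by 50
Step 4: Total change = 5 × 50 = 250
Step 5: New sum = 469 + 250 = 719
Step 6: Difference = |719 - 469| = 250
        (Sum increased by 250)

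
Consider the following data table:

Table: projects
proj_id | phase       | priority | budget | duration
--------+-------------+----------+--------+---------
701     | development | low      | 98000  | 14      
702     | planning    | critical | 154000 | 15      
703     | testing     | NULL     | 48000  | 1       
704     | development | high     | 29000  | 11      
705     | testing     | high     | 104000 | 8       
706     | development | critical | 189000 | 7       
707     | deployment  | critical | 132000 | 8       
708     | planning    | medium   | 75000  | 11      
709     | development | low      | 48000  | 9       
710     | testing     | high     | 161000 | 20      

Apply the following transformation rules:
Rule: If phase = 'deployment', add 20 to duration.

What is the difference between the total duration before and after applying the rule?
20

Step 1: Original sum of duration = 104
Step 2: 1 records have phase = 'deployment'
Step 3: Each affected record changes by 20
Step 4: Total change = 1 × 20 = 20
Step 5: New sum = 104 + 20 = 124
Step 6: Difference = |124 - 104| = 20
        (Sum increased by 20)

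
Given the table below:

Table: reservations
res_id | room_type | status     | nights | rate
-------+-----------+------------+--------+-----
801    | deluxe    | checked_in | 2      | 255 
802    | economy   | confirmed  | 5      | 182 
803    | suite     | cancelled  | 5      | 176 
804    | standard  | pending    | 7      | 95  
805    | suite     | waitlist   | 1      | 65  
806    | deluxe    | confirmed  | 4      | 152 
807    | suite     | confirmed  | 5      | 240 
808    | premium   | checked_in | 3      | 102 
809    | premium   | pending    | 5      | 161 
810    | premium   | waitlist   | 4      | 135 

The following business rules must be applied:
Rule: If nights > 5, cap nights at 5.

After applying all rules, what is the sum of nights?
39

Step 1: 1 records have nights > 5
Step 2: These records originally summed to 7
Step 3: After capping: 1 × 5 = 5
Step 4: Unaffected records sum: 34
Step 5: Final sum = 5 + 34 = 39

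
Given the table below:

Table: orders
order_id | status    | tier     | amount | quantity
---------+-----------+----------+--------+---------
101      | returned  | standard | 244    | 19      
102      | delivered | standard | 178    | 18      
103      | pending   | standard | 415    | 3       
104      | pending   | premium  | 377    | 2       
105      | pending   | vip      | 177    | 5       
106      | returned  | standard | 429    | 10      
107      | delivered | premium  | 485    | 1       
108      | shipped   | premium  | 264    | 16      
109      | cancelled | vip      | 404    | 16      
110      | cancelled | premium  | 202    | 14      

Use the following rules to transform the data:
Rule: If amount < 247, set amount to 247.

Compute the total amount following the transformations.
3362

Step 1: 4 records have amount < 247
Step 2: These records originally summed to 801
Step 3: After setting to minimum: 4 × 247 = 988
Step 4: Unaffected records sum: 2374
Step 5: Final sum = 988 + 2374 = 3362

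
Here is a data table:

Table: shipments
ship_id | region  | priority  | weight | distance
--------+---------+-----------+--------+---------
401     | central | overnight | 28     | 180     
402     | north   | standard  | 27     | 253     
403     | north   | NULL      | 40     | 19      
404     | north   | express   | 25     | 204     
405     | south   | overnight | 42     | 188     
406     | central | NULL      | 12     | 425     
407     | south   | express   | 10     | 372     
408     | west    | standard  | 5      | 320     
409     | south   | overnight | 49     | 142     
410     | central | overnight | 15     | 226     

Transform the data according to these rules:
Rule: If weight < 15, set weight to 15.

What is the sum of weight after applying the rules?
271

Step 1: 3 records have weight < 15
Step 2: These records originally summed to 27
Step 3: After setting to minimum: 3 × 15 = 45
Step 4: Unaffected records sum: 226
Step 5: Final sum = 45 + 226 = 271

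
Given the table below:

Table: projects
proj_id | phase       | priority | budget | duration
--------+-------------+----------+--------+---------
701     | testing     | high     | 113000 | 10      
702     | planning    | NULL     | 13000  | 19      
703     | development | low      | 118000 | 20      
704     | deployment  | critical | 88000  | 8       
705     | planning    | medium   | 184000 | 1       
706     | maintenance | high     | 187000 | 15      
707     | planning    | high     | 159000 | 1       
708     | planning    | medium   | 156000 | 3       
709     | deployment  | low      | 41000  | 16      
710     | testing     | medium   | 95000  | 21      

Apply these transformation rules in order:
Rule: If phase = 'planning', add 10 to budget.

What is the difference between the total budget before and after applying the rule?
40

Step 1: Original sum of budget = 1154000
Step 2: 4 records have phase = 'planning'
Step 3: Each affected record changes by 10
Step 4: Total change = 4 × 10 = 40
Step 5: New sum = 1154000 + 40 = 1154040
Step 6: Difference = |1154040 - 1154000| = 40
        (Sum increased by 40)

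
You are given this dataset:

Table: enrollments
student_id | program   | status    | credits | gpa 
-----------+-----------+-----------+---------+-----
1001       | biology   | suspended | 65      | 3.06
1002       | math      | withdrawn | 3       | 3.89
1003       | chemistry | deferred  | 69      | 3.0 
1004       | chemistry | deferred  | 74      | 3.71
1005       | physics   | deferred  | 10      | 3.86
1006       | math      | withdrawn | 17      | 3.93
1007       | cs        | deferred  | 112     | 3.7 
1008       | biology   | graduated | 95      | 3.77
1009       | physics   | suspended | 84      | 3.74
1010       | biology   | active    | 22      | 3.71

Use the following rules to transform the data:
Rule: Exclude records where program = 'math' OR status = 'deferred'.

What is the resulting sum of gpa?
14.28

Step 1: Find records where program = 'math' OR status = 'deferred'
Step 2: 6 records match, summing to 22.09
Step 3: Original sum: 36.37
Step 4: Remaining sum = 36.37 - 22.09 = 14.28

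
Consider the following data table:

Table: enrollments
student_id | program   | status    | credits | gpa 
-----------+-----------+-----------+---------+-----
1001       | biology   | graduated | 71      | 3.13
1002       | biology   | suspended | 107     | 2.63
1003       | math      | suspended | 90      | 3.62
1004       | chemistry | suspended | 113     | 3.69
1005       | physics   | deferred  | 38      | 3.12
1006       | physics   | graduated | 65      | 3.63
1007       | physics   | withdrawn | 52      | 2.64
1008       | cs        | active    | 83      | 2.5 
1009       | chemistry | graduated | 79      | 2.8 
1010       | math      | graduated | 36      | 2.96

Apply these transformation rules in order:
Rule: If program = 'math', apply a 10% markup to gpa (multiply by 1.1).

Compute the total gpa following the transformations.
31.38

Step 1: Records with program = 'math' have total gpa = 6.58
Step 2: Apply multiplier: 6.58 × 1.1 = 7.24
Step 3: Other records total: 24.14
Step 4: Final sum = 7.24 + 24.14 = 31.38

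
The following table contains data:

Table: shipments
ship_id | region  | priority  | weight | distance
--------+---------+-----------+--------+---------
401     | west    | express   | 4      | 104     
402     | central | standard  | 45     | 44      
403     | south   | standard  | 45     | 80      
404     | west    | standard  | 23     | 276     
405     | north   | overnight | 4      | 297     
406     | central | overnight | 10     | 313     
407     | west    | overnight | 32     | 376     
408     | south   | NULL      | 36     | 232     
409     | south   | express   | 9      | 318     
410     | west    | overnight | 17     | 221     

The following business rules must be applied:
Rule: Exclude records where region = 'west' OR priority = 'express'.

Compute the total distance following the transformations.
966

Step 1: Find records where region = 'west' OR priority = 'express'
Step 2: 5 records match, summing to 1295
Step 3: Original sum: 2261
Step 4: Remaining sum = 2261 - 1295 = 966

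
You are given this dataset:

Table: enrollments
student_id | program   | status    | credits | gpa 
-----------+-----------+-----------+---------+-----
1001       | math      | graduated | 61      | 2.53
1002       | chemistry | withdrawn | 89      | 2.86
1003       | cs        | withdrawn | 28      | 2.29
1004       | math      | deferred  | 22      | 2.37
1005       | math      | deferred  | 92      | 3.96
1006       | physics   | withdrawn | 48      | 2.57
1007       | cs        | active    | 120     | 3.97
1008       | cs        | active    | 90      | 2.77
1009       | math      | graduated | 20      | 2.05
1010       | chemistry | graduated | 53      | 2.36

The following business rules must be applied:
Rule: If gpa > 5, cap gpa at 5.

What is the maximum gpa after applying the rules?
3.97

Step 1: Original maximum gpa = 3.97
Step 2: Check cap of 5 against maximum
Step 3: No records exceed the cap (max 3.97 <= cap 5), so no capping applies
Step 4: Maximum after transformation = 3.97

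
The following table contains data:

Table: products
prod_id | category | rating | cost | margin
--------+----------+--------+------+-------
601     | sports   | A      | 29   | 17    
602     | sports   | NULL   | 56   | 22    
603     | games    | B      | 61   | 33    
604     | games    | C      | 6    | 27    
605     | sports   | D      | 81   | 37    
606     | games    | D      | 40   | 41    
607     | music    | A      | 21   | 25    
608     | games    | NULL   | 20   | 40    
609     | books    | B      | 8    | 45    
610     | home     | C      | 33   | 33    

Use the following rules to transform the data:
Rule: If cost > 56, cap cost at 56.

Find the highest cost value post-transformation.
56

Step 1: Original maximum cost = 81
Step 2: Apply cap at 56
Step 3: 2 records had cost > 56 and were capped
Step 4: Maximum after transformation = 56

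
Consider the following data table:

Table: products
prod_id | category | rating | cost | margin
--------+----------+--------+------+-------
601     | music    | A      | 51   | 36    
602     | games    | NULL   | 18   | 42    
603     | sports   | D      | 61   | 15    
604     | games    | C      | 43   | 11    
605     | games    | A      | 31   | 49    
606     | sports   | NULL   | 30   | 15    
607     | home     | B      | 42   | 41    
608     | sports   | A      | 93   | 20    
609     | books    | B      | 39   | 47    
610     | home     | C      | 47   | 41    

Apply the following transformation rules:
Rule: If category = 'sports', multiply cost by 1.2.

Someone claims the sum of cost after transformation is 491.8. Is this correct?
Yes, the result is correct.

Step 1: Calculate the correct sum after transformation
Step 2: Apply multiplier 1.2 to records where category = 'sports'
Step 3: Correct result = 491.8
Step 4: Claimed result = 491.8
Step 5: 491.8 = 491.8 ✓
Conclusion: The claimed result is correct.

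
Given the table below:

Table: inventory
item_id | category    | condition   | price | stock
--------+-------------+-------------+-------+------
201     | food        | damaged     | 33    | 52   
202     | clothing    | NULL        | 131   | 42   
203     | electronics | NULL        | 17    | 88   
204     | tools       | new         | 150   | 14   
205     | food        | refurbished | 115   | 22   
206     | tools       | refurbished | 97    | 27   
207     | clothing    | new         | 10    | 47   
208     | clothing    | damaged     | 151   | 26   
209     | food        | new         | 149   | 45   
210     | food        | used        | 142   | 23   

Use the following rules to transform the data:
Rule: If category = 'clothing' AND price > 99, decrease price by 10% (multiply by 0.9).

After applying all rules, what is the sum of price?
966.8

Step 1: Find records where category = 'clothing' AND price > 99
Step 2: 2 records match, summing to 282
Step 3: After multiplier: 282 × 0.9 = 253.8
Step 4: Unaffected records sum: 713
Step 5: Final sum = 253.8 + 713 = 966.8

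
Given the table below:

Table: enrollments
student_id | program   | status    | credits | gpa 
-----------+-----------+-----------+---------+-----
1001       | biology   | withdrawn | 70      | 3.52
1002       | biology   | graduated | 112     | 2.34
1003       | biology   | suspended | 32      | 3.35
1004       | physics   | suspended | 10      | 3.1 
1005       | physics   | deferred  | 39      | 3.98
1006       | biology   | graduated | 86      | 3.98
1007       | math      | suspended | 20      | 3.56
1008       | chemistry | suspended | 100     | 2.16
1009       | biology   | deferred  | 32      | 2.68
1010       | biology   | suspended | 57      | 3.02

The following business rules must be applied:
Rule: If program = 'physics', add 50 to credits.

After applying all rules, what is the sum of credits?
658

Step 1: Count records where program = 'physics': 2
Step 2: Total bonus added: 2 × 50 = 100
Step 3: Original sum of credits: 558
Step 4: Final sum = 558 + 100 = 658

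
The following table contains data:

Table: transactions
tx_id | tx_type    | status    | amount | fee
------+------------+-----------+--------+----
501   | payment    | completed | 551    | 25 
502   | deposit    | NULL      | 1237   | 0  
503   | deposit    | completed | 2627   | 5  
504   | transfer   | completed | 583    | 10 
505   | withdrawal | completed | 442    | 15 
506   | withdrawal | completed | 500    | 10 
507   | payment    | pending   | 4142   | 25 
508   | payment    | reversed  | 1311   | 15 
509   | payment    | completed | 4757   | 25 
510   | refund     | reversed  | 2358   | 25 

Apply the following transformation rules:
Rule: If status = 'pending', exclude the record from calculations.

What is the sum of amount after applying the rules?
14366

Step 1: Identify records where status = 'pending'
Step 2: The excluded records sum to 4142
Step 3: Original total amount = 18508
Step 4: Remaining total = 18508 - 4142 = 14366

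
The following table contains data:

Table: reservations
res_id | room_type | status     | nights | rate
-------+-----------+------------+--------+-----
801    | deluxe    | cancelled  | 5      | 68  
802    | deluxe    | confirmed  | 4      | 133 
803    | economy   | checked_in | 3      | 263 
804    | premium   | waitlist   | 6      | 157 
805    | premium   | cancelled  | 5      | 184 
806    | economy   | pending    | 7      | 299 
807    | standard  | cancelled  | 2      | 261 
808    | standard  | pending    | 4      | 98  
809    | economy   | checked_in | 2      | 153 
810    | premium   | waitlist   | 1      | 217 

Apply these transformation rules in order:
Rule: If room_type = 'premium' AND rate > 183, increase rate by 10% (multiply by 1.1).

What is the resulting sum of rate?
1873.1

Step 1: Find records where room_type = 'premium' AND rate > 183
Step 2: 2 records match, summing to 401
Step 3: After multiplier: 401 × 1.1 = 441.1
Step 4: Unaffected records sum: 1432
Step 5: Final sum = 441.1 + 1432 = 1873.1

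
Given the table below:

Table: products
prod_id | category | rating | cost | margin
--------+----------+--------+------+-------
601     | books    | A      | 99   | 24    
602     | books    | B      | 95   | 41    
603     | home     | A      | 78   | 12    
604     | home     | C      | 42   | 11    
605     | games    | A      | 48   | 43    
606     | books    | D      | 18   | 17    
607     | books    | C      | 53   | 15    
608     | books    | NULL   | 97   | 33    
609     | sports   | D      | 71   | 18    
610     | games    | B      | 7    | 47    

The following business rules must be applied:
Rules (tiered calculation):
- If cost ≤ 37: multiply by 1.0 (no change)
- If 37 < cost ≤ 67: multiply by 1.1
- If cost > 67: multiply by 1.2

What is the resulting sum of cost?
710.3

Step 1: Tier 1 (cost ≤ 37): 2 records, sum = 25 × 1.0 = 25.0
Step 2: Tier 2 (37 < cost ≤ 67): 3 records, sum = 143 × 1.1 = 157.3
Step 3: Tier 3 (cost > 67): 5 records, sum = 440 × 1.2 = 528.0
Step 4: Final sum = 25.0 + 157.3 + 528.0 = 710.3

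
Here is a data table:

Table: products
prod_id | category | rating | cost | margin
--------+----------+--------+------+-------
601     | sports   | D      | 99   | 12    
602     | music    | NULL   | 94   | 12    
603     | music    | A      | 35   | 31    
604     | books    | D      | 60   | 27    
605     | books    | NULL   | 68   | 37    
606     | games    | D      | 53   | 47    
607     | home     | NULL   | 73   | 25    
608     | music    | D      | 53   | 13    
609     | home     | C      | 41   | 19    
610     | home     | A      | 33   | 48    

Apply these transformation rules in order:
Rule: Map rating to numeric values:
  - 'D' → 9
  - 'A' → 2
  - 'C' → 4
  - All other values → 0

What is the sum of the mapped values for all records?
44

Step 1: Apply mapping to each record
Step 2: Count by status:
  'D': 4 records × 9 = 36
  'A': 2 records × 2 = 4
  'C': 1 records × 4 = 4
Step 3: Sum all mapped values = 44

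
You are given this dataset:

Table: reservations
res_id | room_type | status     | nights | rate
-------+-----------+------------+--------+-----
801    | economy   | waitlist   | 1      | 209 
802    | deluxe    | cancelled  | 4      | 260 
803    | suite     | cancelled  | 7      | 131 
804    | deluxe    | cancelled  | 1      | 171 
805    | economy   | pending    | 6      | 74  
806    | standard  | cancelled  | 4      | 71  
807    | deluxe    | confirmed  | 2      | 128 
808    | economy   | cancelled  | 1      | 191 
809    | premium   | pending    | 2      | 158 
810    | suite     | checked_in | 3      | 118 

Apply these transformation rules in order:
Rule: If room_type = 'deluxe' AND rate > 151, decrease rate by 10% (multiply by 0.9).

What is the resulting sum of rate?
1467.9

Step 1: Find records where room_type = 'deluxe' AND rate > 151
Step 2: 2 records match, summing to 431
Step 3: After multiplier: 431 × 0.9 = 387.9
Step 4: Unaffected records sum: 1080
Step 5: Final sum = 387.9 + 1080 = 1467.9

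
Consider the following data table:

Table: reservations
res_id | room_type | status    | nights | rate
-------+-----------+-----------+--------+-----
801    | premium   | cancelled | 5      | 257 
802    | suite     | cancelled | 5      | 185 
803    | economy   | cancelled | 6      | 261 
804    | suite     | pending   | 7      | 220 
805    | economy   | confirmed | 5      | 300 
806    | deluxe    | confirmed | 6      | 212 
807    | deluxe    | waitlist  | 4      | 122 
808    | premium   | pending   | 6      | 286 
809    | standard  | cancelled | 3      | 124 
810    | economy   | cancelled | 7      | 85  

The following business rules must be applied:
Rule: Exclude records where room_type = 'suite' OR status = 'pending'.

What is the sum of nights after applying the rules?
36

Step 1: Find records where room_type = 'suite' OR status = 'pending'
Step 2: 3 records match, summing to 18
Step 3: Original sum: 54
Step 4: Remaining sum = 54 - 18 = 36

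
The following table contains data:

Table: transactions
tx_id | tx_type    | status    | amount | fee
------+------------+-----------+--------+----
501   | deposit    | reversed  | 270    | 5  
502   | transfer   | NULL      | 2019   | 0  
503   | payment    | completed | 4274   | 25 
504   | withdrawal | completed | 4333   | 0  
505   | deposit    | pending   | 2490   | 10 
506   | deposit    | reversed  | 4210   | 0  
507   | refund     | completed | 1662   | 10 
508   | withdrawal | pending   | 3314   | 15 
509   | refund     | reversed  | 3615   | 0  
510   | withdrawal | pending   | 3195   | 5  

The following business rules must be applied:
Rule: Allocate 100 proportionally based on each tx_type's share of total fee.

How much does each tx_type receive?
deposit: 21.43, payment: 35.71, refund: 14.29, transfer: 0.0, withdrawal: 28.57

Step 1: Calculate total fee = 70
Step 2: Calculate each tx_type's proportion:
  deposit: 15/70 = 21.43% → 21.43
  payment: 25/70 = 35.71% → 35.71
  refund: 10/70 = 14.29% → 14.29
  transfer: 0/70 = 0.00% → 0.0
  withdrawal: 20/70 = 28.57% → 28.57
Step 3: Verify: sum of allocations ≈ 100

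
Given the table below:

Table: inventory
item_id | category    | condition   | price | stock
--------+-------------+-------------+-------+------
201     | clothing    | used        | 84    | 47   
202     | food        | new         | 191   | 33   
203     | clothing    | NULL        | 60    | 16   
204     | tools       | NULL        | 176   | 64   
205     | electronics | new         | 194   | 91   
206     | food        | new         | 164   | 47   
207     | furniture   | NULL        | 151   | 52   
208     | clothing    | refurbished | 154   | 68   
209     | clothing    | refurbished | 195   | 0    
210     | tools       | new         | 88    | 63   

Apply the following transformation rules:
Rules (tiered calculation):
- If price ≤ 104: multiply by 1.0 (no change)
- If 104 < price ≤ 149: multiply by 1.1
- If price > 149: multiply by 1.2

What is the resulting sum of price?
1702.0

Step 1: Tier 1 (price ≤ 104): 3 records, sum = 232 × 1.0 = 232.0
Step 2: Tier 2 (104 < price ≤ 149): 0 records, sum = 0 × 1.1 = 0.0
Step 3: Tier 3 (price > 149): 7 records, sum = 1225 × 1.2 = 1470.0
Step 4: Final sum = 232.0 + 0.0 + 1470.0 = 1702.0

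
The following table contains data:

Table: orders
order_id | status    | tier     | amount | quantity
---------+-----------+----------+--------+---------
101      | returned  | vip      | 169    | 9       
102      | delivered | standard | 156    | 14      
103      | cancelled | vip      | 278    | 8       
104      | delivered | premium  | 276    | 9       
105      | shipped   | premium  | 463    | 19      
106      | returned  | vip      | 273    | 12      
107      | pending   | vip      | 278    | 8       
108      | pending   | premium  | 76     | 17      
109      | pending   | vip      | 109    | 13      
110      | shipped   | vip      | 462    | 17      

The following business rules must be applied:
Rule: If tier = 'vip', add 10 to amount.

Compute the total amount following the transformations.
2600

Step 1: Count records where tier = 'vip': 6
Step 2: Total bonus added: 6 × 10 = 60
Step 3: Original sum of amount: 2540
Step 4: Final sum = 2540 + 60 = 2600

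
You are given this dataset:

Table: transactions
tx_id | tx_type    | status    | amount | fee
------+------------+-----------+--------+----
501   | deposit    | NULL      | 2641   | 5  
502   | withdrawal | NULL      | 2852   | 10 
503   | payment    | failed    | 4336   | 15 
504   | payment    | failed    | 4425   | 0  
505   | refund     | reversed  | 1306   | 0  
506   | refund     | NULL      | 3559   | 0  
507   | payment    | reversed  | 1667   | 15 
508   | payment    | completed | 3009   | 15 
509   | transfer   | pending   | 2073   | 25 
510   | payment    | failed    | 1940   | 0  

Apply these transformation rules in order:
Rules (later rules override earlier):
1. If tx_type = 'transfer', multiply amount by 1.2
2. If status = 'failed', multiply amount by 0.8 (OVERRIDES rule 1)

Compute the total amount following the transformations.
26082.4

Step 1: Rule 2 takes priority for records with status = 'failed'
  - 3 records: 10701 × 0.8 = 8560.8
Step 2: Rule 1 applies to remaining records with tx_type = 'transfer'
  - 1 records: 2073 × 1.2 = 2487.6
Step 3: Other records unchanged: 15034
Step 4: Final sum = 8560.8 + 2487.6 + 15034 = 26082.4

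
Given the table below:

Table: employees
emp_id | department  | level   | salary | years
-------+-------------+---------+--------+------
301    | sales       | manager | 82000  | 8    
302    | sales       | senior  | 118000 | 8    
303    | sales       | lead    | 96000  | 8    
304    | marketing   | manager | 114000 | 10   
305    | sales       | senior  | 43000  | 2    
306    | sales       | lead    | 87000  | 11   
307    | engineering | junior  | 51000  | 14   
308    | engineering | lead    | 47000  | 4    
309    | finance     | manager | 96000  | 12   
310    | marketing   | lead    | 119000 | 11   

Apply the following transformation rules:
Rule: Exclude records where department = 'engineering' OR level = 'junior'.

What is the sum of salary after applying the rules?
755000

Step 1: Find records where department = 'engineering' OR level = 'junior'
Step 2: 2 records match, summing to 98000
Step 3: Original sum: 853000
Step 4: Remaining sum = 853000 - 98000 = 755000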